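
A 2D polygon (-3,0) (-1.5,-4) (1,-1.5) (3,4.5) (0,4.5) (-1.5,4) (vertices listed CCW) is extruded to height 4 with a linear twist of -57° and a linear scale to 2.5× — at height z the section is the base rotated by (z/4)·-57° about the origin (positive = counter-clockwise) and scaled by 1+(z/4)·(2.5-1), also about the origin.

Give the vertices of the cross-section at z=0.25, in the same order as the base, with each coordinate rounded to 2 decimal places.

Cross-section at z=0.25: (-3.27,0.20) (-1.91,-4.26) (0.99,-1.71) (3.58,4.71) (0.31,4.91) (-1.37,4.47)

t = z/height = 0.25/4 = 0.0625
s = 1 + (scale-1)·z/height = 1 + (2.5-1)·0.25/4 = 1.093750
θ = twist·z/height = -57°·0.25/4 = -3.5625° = -0.062177 rad
cos θ = 0.998068, sin θ = -0.062137 (intermediates below are computed at full precision and shown rounded to 5 d.p.)
v1: (-3,0) → rotate → (-2.99420,0.18641) → ×s → (-3.27491,0.20389) → (-3.27,0.20)
v2: (-1.5,-4) → rotate → (-1.74565,-3.89906) → ×s → (-1.90931,-4.26460) → (-1.91,-4.26)
v3: (1,-1.5) → rotate → (0.90486,-1.55924) → ×s → (0.98969,-1.70542) → (0.99,-1.71)
v4: (3,4.5) → rotate → (3.27382,4.30489) → ×s → (3.58074,4.70848) → (3.58,4.71)
v5: (0,4.5) → rotate → (0.27962,4.49130) → ×s → (0.30583,4.91236) → (0.31,4.91)
v6: (-1.5,4) → rotate → (-1.24855,4.08548) → ×s → (-1.36560,4.46849) → (-1.37,4.47)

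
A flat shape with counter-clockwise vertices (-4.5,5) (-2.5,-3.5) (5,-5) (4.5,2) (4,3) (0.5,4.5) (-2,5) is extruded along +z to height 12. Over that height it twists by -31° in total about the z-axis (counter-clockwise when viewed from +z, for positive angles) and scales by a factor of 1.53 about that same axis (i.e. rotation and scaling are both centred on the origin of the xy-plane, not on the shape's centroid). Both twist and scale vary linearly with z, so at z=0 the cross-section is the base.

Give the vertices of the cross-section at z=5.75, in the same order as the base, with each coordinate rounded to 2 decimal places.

t = z/height = 5.75/12 = 0.479167
s = 1 + (scale-1)·z/height = 1 + (1.53-1)·5.75/12 = 1.253958
θ = twist·z/height = -31°·5.75/12 = -14.8542° = -0.259254 rad
cos θ = 0.966581, sin θ = -0.256360 (intermediates below are computed at full precision and shown rounded to 5 d.p.)
v1: (-4.5,5) → rotate → (-3.06782,5.98653) → ×s → (-3.84692,7.50685) → (-3.85,7.51)
v2: (-2.5,-3.5) → rotate → (-3.31371,-2.74214) → ×s → (-4.15526,-3.43852) → (-4.16,-3.44)
v3: (5,-5) → rotate → (3.55111,-6.11471) → ×s → (4.45294,-7.66759) → (4.45,-7.67)
v4: (4.5,2) → rotate → (4.86234,0.77954) → ×s → (6.09717,0.97752) → (6.10,0.98)
v5: (4,3) → rotate → (4.63540,1.87431) → ×s → (5.81260,2.35030) → (5.81,2.35)
v6: (0.5,4.5) → rotate → (1.63691,4.22144) → ×s → (2.05262,5.29351) → (2.05,5.29)
v7: (-2,5) → rotate → (-0.65136,5.34563) → ×s → (-0.81678,6.70319) → (-0.82,6.70)

Cross-section at z=5.75: (-3.85,7.51) (-4.16,-3.44) (4.45,-7.67) (6.10,0.98) (5.81,2.35) (2.05,5.29) (-0.82,6.70)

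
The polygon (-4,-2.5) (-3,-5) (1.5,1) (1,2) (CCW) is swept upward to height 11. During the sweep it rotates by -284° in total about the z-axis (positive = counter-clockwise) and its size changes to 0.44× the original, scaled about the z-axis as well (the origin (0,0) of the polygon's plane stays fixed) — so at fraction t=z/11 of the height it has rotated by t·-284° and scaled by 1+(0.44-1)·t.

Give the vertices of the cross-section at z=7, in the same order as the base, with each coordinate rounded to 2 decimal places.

Cross-section at z=7: (2.59,1.58) (1.97,3.19) (-0.97,-0.63) (-0.66,-1.28)

t = z/height = 7/11 = 0.636364
s = 1 + (scale-1)·z/height = 1 + (0.44-1)·7/11 = 0.643636
θ = twist·z/height = -284°·7/11 = -180.7273° = -3.154286 rad
cos θ = -0.999919, sin θ = 0.012693 (intermediates below are computed at full precision and shown rounded to 5 d.p.)
v1: (-4,-2.5) → rotate → (4.03141,2.44903) → ×s → (2.59476,1.57628) → (2.59,1.58)
v2: (-3,-5) → rotate → (3.06322,4.96152) → ×s → (1.97160,3.19341) → (1.97,3.19)
v3: (1.5,1) → rotate → (-1.51257,-0.98088) → ×s → (-0.97355,-0.63133) → (-0.97,-0.63)
v4: (1,2) → rotate → (-1.02531,-1.98715) → ×s → (-0.65992,-1.27900) → (-0.66,-1.28)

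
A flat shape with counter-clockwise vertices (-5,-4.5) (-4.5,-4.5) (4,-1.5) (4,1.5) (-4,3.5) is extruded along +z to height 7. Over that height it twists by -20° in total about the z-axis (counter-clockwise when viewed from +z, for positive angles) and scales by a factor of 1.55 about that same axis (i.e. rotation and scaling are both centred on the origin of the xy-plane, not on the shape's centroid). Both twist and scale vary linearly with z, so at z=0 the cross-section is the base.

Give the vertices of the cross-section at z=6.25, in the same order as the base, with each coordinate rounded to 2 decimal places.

t = z/height = 6.25/7 = 0.892857
s = 1 + (scale-1)·z/height = 1 + (1.55-1)·6.25/7 = 1.491071
θ = twist·z/height = -20°·6.25/7 = -17.8571° = -0.311666 rad
cos θ = 0.951824, sin θ = -0.306645 (intermediates below are computed at full precision and shown rounded to 5 d.p.)
v1: (-5,-4.5) → rotate → (-6.13902,-2.74998) → ×s → (-9.15372,-4.10042) → (-9.15,-4.10)
v2: (-4.5,-4.5) → rotate → (-5.66311,-2.90331) → ×s → (-8.44410,-4.32904) → (-8.44,-4.33)
v3: (4,-1.5) → rotate → (3.34733,-2.65432) → ×s → (4.99111,-3.95777) → (4.99,-3.96)
v4: (4,1.5) → rotate → (4.26726,0.20116) → ×s → (6.36279,0.29994) → (6.36,0.30)
v5: (-4,3.5) → rotate → (-2.73404,4.55796) → ×s → (-4.07665,6.79625) → (-4.08,6.80)

Cross-section at z=6.25: (-9.15,-4.10) (-8.44,-4.33) (4.99,-3.96) (6.36,0.30) (-4.08,6.80)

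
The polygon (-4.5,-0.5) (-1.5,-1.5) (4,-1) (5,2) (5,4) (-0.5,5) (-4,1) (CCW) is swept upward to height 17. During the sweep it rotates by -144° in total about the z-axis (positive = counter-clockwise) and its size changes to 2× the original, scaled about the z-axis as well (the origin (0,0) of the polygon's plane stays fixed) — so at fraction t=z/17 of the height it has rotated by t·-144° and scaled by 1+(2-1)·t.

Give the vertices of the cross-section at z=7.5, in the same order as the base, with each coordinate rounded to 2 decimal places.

t = z/height = 7.5/17 = 0.441176
s = 1 + (scale-1)·z/height = 1 + (2-1)·7.5/17 = 1.441176
θ = twist·z/height = -144°·7.5/17 = -63.5294° = -1.108797 rad
cos θ = 0.445738, sin θ = -0.895163 (intermediates below are computed at full precision and shown rounded to 5 d.p.)
v1: (-4.5,-0.5) → rotate → (-2.45340,3.80537) → ×s → (-3.53579,5.48420) → (-3.54,5.48)
v2: (-1.5,-1.5) → rotate → (-2.01135,0.67414) → ×s → (-2.89871,0.97155) → (-2.90,0.97)
v3: (4,-1) → rotate → (0.88779,-4.02639) → ×s → (1.27946,-5.80274) → (1.28,-5.80)
v4: (5,2) → rotate → (4.01902,-3.58434) → ×s → (5.79211,-5.16567) → (5.79,-5.17)
v5: (5,4) → rotate → (5.80934,-2.69286) → ×s → (8.37229,-3.88089) → (8.37,-3.88)
v6: (-0.5,5) → rotate → (4.25295,2.67627) → ×s → (6.12925,3.85698) → (6.13,3.86)
v7: (-4,1) → rotate → (-0.88779,4.02639) → ×s → (-1.27946,5.80274) → (-1.28,5.80)

Cross-section at z=7.5: (-3.54,5.48) (-2.90,0.97) (1.28,-5.80) (5.79,-5.17) (8.37,-3.88) (6.13,3.86) (-1.28,5.80)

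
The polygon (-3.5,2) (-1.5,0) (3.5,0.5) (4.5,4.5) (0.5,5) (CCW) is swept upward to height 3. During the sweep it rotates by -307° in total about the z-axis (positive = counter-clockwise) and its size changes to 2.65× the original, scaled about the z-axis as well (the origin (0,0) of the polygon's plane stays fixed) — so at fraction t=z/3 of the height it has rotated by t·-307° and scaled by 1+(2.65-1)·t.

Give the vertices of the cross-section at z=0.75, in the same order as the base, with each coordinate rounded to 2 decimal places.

t = z/height = 0.75/3 = 0.25
s = 1 + (scale-1)·z/height = 1 + (2.65-1)·0.75/3 = 1.412500
θ = twist·z/height = -307°·0.75/3 = -76.7500° = -1.339540 rad
cos θ = 0.229200, sin θ = -0.973379 (intermediates below are computed at full precision and shown rounded to 5 d.p.)
v1: (-3.5,2) → rotate → (1.14456,3.86523) → ×s → (1.61669,5.45963) → (1.62,5.46)
v2: (-1.5,0) → rotate → (-0.34380,1.46007) → ×s → (-0.48562,2.06235) → (-0.49,2.06)
v3: (3.5,0.5) → rotate → (1.28889,-3.29223) → ×s → (1.82056,-4.65027) → (1.82,-4.65)
v4: (4.5,4.5) → rotate → (5.41161,-3.34880) → ×s → (7.64390,-4.73019) → (7.64,-4.73)
v5: (0.5,5) → rotate → (4.98150,0.65931) → ×s → (7.03636,0.93128) → (7.04,0.93)

Cross-section at z=0.75: (1.62,5.46) (-0.49,2.06) (1.82,-4.65) (7.64,-4.73) (7.04,0.93)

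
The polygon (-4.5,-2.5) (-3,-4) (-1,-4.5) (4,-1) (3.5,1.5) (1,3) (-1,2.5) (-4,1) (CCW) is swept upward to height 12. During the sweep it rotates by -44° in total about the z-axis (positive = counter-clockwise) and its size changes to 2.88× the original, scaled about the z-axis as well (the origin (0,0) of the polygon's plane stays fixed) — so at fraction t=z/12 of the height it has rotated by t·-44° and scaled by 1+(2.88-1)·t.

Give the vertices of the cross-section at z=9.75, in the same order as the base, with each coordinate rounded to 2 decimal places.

t = z/height = 9.75/12 = 0.8125
s = 1 + (scale-1)·z/height = 1 + (2.88-1)·9.75/12 = 2.527500
θ = twist·z/height = -44°·9.75/12 = -35.7500° = -0.623955 rad
cos θ = 0.811574, sin θ = -0.584250 (intermediates below are computed at full precision and shown rounded to 5 d.p.)
v1: (-4.5,-2.5) → rotate → (-5.11271,0.60019) → ×s → (-12.92237,1.51698) → (-12.92,1.52)
v2: (-3,-4) → rotate → (-4.77172,-1.49355) → ×s → (-12.06052,-3.77494) → (-12.06,-3.77)
v3: (-1,-4.5) → rotate → (-3.44070,-3.06783) → ×s → (-8.69636,-7.75395) → (-8.70,-7.75)
v4: (4,-1) → rotate → (2.66205,-3.14857) → ×s → (6.72832,-7.95802) → (6.73,-7.96)
v5: (3.5,1.5) → rotate → (3.71688,-0.82751) → ×s → (9.39442,-2.09154) → (9.39,-2.09)
v6: (1,3) → rotate → (2.56432,1.85047) → ×s → (6.48133,4.67707) → (6.48,4.68)
v7: (-1,2.5) → rotate → (0.64905,2.61318) → ×s → (1.64047,6.60482) → (1.64,6.60)
v8: (-4,1) → rotate → (-2.66205,3.14857) → ×s → (-6.72832,7.95802) → (-6.73,7.96)

Cross-section at z=9.75: (-12.92,1.52) (-12.06,-3.77) (-8.70,-7.75) (6.73,-7.96) (9.39,-2.09) (6.48,4.68) (1.64,6.60) (-6.73,7.96)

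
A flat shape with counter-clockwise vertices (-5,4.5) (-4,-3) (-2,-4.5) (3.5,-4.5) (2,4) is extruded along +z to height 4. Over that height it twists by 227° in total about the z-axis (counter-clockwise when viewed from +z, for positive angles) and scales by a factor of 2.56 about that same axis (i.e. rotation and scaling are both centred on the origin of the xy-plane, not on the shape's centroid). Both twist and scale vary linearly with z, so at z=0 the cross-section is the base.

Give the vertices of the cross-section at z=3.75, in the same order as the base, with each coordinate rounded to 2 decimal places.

Cross-section at z=3.75: (16.35,-2.64) (4.28,11.55) (-1.87,11.98) (-13.25,4.64) (1.20,-10.95)

t = z/height = 3.75/4 = 0.9375
s = 1 + (scale-1)·z/height = 1 + (2.56-1)·3.75/4 = 2.462500
θ = twist·z/height = 227°·3.75/4 = 212.8125° = 3.714279 rad
cos θ = -0.840448, sin θ = -0.541892 (intermediates below are computed at full precision and shown rounded to 5 d.p.)
v1: (-5,4.5) → rotate → (6.64075,-1.07256) → ×s → (16.35286,-2.64118) → (16.35,-2.64)
v2: (-4,-3) → rotate → (1.73612,4.68891) → ×s → (4.27519,11.54644) → (4.28,11.55)
v3: (-2,-4.5) → rotate → (-0.75762,4.86580) → ×s → (-1.86563,11.98203) → (-1.87,11.98)
v4: (3.5,-4.5) → rotate → (-5.38008,1.88540) → ×s → (-13.24845,4.64279) → (-13.25,4.64)
v5: (2,4) → rotate → (0.48667,-4.44558) → ×s → (1.19842,-10.94723) → (1.20,-10.95)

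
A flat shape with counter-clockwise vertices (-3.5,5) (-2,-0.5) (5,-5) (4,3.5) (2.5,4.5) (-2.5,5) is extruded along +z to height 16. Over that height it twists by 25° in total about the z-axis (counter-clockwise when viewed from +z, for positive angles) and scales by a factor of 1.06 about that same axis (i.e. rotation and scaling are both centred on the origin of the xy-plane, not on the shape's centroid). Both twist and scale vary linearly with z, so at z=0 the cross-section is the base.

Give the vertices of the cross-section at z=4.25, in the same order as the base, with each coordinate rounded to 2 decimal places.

Cross-section at z=4.25: (-4.12,4.63) (-1.96,-0.74) (5.63,-4.46) (3.63,4.00) (1.99,4.83) (-3.11,4.75)

t = z/height = 4.25/16 = 0.265625
s = 1 + (scale-1)·z/height = 1 + (1.06-1)·4.25/16 = 1.015938
θ = twist·z/height = 25°·4.25/16 = 6.6406° = 0.115901 rad
cos θ = 0.993291, sin θ = 0.115641 (intermediates below are computed at full precision and shown rounded to 5 d.p.)
v1: (-3.5,5) → rotate → (-4.05473,4.56171) → ×s → (-4.11935,4.63441) → (-4.12,4.63)
v2: (-2,-0.5) → rotate → (-1.92876,-0.72793) → ×s → (-1.95950,-0.73953) → (-1.96,-0.74)
v3: (5,-5) → rotate → (5.54466,-4.38825) → ×s → (5.63303,-4.45819) → (5.63,-4.46)
v4: (4,3.5) → rotate → (3.56842,3.93908) → ×s → (3.62529,4.00186) → (3.63,4.00)
v5: (2.5,4.5) → rotate → (1.96284,4.75891) → ×s → (1.99412,4.83476) → (1.99,4.83)
v6: (-2.5,5) → rotate → (-3.06143,4.67735) → ×s → (-3.11023,4.75190) → (-3.11,4.75)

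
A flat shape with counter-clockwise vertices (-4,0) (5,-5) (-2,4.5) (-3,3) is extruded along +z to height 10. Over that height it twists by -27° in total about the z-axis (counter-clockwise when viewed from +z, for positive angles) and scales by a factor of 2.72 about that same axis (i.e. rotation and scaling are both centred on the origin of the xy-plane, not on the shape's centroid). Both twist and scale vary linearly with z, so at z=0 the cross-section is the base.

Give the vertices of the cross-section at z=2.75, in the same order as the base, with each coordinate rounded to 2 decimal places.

Cross-section at z=2.75: (-5.84,0.76) (6.35,-8.26) (-2.06,6.95) (-3.81,4.95)

t = z/height = 2.75/10 = 0.275
s = 1 + (scale-1)·z/height = 1 + (2.72-1)·2.75/10 = 1.473000
θ = twist·z/height = -27°·2.75/10 = -7.4250° = -0.129591 rad
cos θ = 0.991615, sin θ = -0.129228 (intermediates below are computed at full precision and shown rounded to 5 d.p.)
v1: (-4,0) → rotate → (-3.96646,0.51691) → ×s → (-5.84259,0.76141) → (-5.84,0.76)
v2: (5,-5) → rotate → (4.31193,-5.60422) → ×s → (6.35148,-8.25501) → (6.35,-8.26)
v3: (-2,4.5) → rotate → (-1.40170,4.72072) → ×s → (-2.06471,6.95363) → (-2.06,6.95)
v4: (-3,3) → rotate → (-2.58716,3.36253) → ×s → (-3.81089,4.95301) → (-3.81,4.95)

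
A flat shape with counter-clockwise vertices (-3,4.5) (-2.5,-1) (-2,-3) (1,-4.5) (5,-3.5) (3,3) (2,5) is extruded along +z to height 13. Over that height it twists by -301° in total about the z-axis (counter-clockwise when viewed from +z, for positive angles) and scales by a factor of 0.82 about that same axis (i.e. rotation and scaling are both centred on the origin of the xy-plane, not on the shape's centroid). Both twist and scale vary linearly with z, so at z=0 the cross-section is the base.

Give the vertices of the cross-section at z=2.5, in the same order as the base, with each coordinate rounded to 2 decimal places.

Cross-section at z=2.5: (2.14,4.76) (-2.10,1.53) (-3.48,0.10) (-3.17,-3.13) (-0.30,-5.88) (3.99,-0.91) (5.11,0.93)

t = z/height = 2.5/13 = 0.192308
s = 1 + (scale-1)·z/height = 1 + (0.82-1)·2.5/13 = 0.965385
θ = twist·z/height = -301°·2.5/13 = -57.8846° = -1.010277 rad
cos θ = 0.531626, sin θ = -0.846979 (intermediates below are computed at full precision and shown rounded to 5 d.p.)
v1: (-3,4.5) → rotate → (2.21653,4.93325) → ×s → (2.13980,4.76249) → (2.14,4.76)
v2: (-2.5,-1) → rotate → (-2.17604,1.58582) → ×s → (-2.10072,1.53093) → (-2.10,1.53)
v3: (-2,-3) → rotate → (-3.60419,0.09908) → ×s → (-3.47943,0.09565) → (-3.48,0.10)
v4: (1,-4.5) → rotate → (-3.27978,-3.23930) → ×s → (-3.16625,-3.12717) → (-3.17,-3.13)
v5: (5,-3.5) → rotate → (-0.30630,-6.09559) → ×s → (-0.29569,-5.88459) → (-0.30,-5.88)
v6: (3,3) → rotate → (4.13582,-0.94606) → ×s → (3.99265,-0.91331) → (3.99,-0.91)
v7: (2,5) → rotate → (5.29815,0.96417) → ×s → (5.11475,0.93080) → (5.11,0.93)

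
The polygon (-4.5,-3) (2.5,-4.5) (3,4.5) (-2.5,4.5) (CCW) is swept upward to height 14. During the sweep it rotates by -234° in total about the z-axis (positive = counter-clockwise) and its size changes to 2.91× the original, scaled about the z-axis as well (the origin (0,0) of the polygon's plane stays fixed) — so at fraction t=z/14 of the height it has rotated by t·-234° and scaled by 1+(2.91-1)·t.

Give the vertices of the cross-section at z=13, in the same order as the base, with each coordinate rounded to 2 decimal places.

t = z/height = 13/14 = 0.928571
s = 1 + (scale-1)·z/height = 1 + (2.91-1)·13/14 = 2.773571
θ = twist·z/height = -234°·13/14 = -217.2857° = -3.792351 rad
cos θ = -0.795625, sin θ = 0.605790 (intermediates below are computed at full precision and shown rounded to 5 d.p.)
v1: (-4.5,-3) → rotate → (5.39768,-0.33918) → ×s → (14.97085,-0.94074) → (14.97,-0.94)
v2: (2.5,-4.5) → rotate → (0.73699,5.09479) → ×s → (2.04411,14.13075) → (2.04,14.13)
v3: (3,4.5) → rotate → (-5.11293,-1.76294) → ×s → (-14.18107,-4.88964) → (-14.18,-4.89)
v4: (-2.5,4.5) → rotate → (-0.73699,-5.09479) → ×s → (-2.04411,-14.13075) → (-2.04,-14.13)

Cross-section at z=13: (14.97,-0.94) (2.04,14.13) (-14.18,-4.89) (-2.04,-14.13)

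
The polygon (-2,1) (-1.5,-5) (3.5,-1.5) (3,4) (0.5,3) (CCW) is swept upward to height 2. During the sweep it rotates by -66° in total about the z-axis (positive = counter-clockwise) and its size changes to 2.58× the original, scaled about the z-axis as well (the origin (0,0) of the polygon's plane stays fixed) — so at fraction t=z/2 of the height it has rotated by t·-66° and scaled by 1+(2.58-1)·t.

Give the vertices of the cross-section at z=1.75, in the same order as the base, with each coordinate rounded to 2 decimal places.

Cross-section at z=1.75: (-0.53,5.30) (-11.98,-3.33) (1.43,-8.96) (11.87,-0.96) (6.68,2.81)

t = z/height = 1.75/2 = 0.875
s = 1 + (scale-1)·z/height = 1 + (2.58-1)·1.75/2 = 2.382500
θ = twist·z/height = -66°·1.75/2 = -57.7500° = -1.007928 rad
cos θ = 0.533615, sin θ = -0.845728 (intermediates below are computed at full precision and shown rounded to 5 d.p.)
v1: (-2,1) → rotate → (-0.22150,2.22507) → ×s → (-0.52773,5.30123) → (-0.53,5.30)
v2: (-1.5,-5) → rotate → (-5.02906,-1.39948) → ×s → (-11.98174,-3.33426) → (-11.98,-3.33)
v3: (3.5,-1.5) → rotate → (0.59906,-3.76047) → ×s → (1.42726,-8.95932) → (1.43,-8.96)
v4: (3,4) → rotate → (4.98375,-0.40273) → ×s → (11.87380,-0.95949) → (11.87,-0.96)
v5: (0.5,3) → rotate → (2.80399,1.17798) → ×s → (6.68051,2.80654) → (6.68,2.81)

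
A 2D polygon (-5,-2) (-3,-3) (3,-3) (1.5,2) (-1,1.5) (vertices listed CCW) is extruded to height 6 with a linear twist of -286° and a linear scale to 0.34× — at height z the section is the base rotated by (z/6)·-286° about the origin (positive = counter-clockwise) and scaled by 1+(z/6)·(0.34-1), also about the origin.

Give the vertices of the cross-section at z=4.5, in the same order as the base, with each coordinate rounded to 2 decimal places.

t = z/height = 4.5/6 = 0.75
s = 1 + (scale-1)·z/height = 1 + (0.34-1)·4.5/6 = 0.505000
θ = twist·z/height = -286°·4.5/6 = -214.5000° = -3.743731 rad
cos θ = -0.824126, sin θ = 0.566406 (intermediates below are computed at full precision and shown rounded to 5 d.p.)
v1: (-5,-2) → rotate → (5.25344,-1.18378) → ×s → (2.65299,-0.59781) → (2.65,-0.60)
v2: (-3,-3) → rotate → (4.17160,0.77316) → ×s → (2.10666,0.39045) → (2.11,0.39)
v3: (3,-3) → rotate → (-0.77316,4.17160) → ×s → (-0.39045,2.10666) → (-0.39,2.11)
v4: (1.5,2) → rotate → (-2.36900,-0.79864) → ×s → (-1.19635,-0.40331) → (-1.20,-0.40)
v5: (-1,1.5) → rotate → (-0.02548,-1.80260) → ×s → (-0.01287,-0.91031) → (-0.01,-0.91)

Cross-section at z=4.5: (2.65,-0.60) (2.11,0.39) (-0.39,2.11) (-1.20,-0.40) (-0.01,-0.91)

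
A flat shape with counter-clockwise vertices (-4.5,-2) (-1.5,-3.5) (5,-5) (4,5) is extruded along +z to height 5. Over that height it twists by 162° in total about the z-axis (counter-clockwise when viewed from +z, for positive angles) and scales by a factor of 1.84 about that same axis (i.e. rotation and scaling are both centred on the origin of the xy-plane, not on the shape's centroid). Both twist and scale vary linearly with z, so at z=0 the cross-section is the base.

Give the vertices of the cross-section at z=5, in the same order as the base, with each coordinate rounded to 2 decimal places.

t = z/height = 5/5 = 1
s = 1 + (scale-1)·z/height = 1 + (1.84-1)·5/5 = 1.840000
θ = twist·z/height = 162°·5/5 = 162.0000° = 2.827433 rad
cos θ = -0.951057, sin θ = 0.309017 (intermediates below are computed at full precision and shown rounded to 5 d.p.)
v1: (-4.5,-2) → rotate → (4.89779,0.51154) → ×s → (9.01193,0.94123) → (9.01,0.94)
v2: (-1.5,-3.5) → rotate → (2.50814,2.86517) → ×s → (4.61499,5.27192) → (4.61,5.27)
v3: (5,-5) → rotate → (-3.21020,6.30037) → ×s → (-5.90676,11.59268) → (-5.91,11.59)
v4: (4,5) → rotate → (-5.34931,-3.51921) → ×s → (-9.84273,-6.47535) → (-9.84,-6.48)

Cross-section at z=5: (9.01,0.94) (4.61,5.27) (-5.91,11.59) (-9.84,-6.48)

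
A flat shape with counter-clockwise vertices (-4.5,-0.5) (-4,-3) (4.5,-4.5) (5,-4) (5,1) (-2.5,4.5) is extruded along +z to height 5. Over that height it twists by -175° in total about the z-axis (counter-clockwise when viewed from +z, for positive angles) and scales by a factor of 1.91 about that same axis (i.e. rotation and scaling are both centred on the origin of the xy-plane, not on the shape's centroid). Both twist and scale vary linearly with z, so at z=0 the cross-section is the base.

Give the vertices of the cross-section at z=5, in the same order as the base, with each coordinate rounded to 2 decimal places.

Cross-section at z=5: (8.48,1.70) (7.11,6.37) (-9.31,7.81) (-10.18,6.78) (-9.35,-2.74) (5.51,-8.15)

t = z/height = 5/5 = 1
s = 1 + (scale-1)·z/height = 1 + (1.91-1)·5/5 = 1.910000
θ = twist·z/height = -175°·5/5 = -175.0000° = -3.054326 rad
cos θ = -0.996195, sin θ = -0.087156 (intermediates below are computed at full precision and shown rounded to 5 d.p.)
v1: (-4.5,-0.5) → rotate → (4.43930,0.89030) → ×s → (8.47906,1.70047) → (8.48,1.70)
v2: (-4,-3) → rotate → (3.72331,3.33721) → ×s → (7.11153,6.37407) → (7.11,6.37)
v3: (4.5,-4.5) → rotate → (-4.87508,4.09068) → ×s → (-9.31140,7.81319) → (-9.31,7.81)
v4: (5,-4) → rotate → (-5.32960,3.54900) → ×s → (-10.17953,6.77859) → (-10.18,6.78)
v5: (5,1) → rotate → (-4.89382,-1.43197) → ×s → (-9.34719,-2.73507) → (-9.35,-2.74)
v6: (-2.5,4.5) → rotate → (2.88269,-4.26499) → ×s → (5.50593,-8.14612) → (5.51,-8.15)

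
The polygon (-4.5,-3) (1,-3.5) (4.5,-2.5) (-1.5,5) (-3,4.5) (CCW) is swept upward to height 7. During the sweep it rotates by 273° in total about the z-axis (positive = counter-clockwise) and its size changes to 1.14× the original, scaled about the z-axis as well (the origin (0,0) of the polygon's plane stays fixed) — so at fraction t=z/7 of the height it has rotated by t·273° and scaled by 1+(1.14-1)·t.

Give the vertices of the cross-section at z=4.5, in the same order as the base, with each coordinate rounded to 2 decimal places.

Cross-section at z=4.5: (5.15,2.88) (-0.79,3.89) (-4.68,3.10) (1.20,-5.56) (2.88,-5.15)

t = z/height = 4.5/7 = 0.642857
s = 1 + (scale-1)·z/height = 1 + (1.14-1)·4.5/7 = 1.090000
θ = twist·z/height = 273°·4.5/7 = 175.5000° = 3.063053 rad
cos θ = -0.996917, sin θ = 0.078459 (intermediates below are computed at full precision and shown rounded to 5 d.p.)
v1: (-4.5,-3) → rotate → (4.72151,2.63769) → ×s → (5.14644,2.87508) → (5.15,2.88)
v2: (1,-3.5) → rotate → (-0.72231,3.56767) → ×s → (-0.78732,3.88876) → (-0.79,3.89)
v3: (4.5,-2.5) → rotate → (-4.28998,2.84536) → ×s → (-4.67608,3.10144) → (-4.68,3.10)
v4: (-1.5,5) → rotate → (1.10308,-5.10228) → ×s → (1.20236,-5.56148) → (1.20,-5.56)
v5: (-3,4.5) → rotate → (2.63769,-4.72151) → ×s → (2.87508,-5.14644) → (2.88,-5.15)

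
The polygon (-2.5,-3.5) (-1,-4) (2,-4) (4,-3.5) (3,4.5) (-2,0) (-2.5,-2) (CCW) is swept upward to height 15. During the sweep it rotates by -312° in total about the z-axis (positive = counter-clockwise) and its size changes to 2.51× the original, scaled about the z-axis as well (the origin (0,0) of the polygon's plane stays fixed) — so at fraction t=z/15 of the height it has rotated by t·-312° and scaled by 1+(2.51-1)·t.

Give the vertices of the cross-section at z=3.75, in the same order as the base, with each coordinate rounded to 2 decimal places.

Cross-section at z=3.75: (-5.43,2.37) (-5.68,0.20) (-4.82,-3.84) (-3.57,-6.39) (6.92,-2.75) (-0.57,2.69) (-3.41,2.80)

t = z/height = 3.75/15 = 0.25
s = 1 + (scale-1)·z/height = 1 + (2.51-1)·3.75/15 = 1.377500
θ = twist·z/height = -312°·3.75/15 = -78.0000° = -1.361357 rad
cos θ = 0.207912, sin θ = -0.978148 (intermediates below are computed at full precision and shown rounded to 5 d.p.)
v1: (-2.5,-3.5) → rotate → (-3.94330,1.71768) → ×s → (-5.43189,2.36610) → (-5.43,2.37)
v2: (-1,-4) → rotate → (-4.12050,0.14650) → ×s → (-5.67599,0.20180) → (-5.68,0.20)
v3: (2,-4) → rotate → (-3.49677,-2.78794) → ×s → (-4.81680,-3.84039) → (-4.82,-3.84)
v4: (4,-3.5) → rotate → (-2.59187,-4.64028) → ×s → (-3.57030,-6.39199) → (-3.57,-6.39)
v5: (3,4.5) → rotate → (5.02540,-1.99884) → ×s → (6.92249,-2.75340) → (6.92,-2.75)
v6: (-2,0) → rotate → (-0.41582,1.95630) → ×s → (-0.57280,2.69480) → (-0.57,2.69)
v7: (-2.5,-2) → rotate → (-2.47607,2.02955) → ×s → (-3.41079,2.79570) → (-3.41,2.80)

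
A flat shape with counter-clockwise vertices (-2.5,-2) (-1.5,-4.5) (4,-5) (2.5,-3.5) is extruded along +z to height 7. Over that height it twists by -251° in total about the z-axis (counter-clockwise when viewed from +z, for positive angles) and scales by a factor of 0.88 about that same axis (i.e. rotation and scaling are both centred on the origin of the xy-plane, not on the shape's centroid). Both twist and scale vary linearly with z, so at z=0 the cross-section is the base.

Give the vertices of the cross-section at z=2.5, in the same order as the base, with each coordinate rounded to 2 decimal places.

Cross-section at z=2.5: (-1.93,2.38) (-4.32,1.41) (-4.76,-3.86) (-3.34,-2.41)

t = z/height = 2.5/7 = 0.357143
s = 1 + (scale-1)·z/height = 1 + (0.88-1)·2.5/7 = 0.957143
θ = twist·z/height = -251°·2.5/7 = -89.6429° = -1.564563 rad
cos θ = 0.006233, sin θ = -0.999981 (intermediates below are computed at full precision and shown rounded to 5 d.p.)
v1: (-2.5,-2) → rotate → (-2.01554,2.48748) → ×s → (-1.92916,2.38088) → (-1.93,2.38)
v2: (-1.5,-4.5) → rotate → (-4.50926,1.47192) → ×s → (-4.31601,1.40884) → (-4.32,1.41)
v3: (4,-5) → rotate → (-4.97497,-4.03109) → ×s → (-4.76176,-3.85833) → (-4.76,-3.86)
v4: (2.5,-3.5) → rotate → (-3.48435,-2.52177) → ×s → (-3.33502,-2.41369) → (-3.34,-2.41)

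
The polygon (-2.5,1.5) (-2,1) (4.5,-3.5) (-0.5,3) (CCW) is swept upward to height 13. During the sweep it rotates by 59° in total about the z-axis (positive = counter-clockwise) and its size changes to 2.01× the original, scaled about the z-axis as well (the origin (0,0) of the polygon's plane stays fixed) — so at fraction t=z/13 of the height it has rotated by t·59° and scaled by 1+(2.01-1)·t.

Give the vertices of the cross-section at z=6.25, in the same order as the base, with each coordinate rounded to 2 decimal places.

t = z/height = 6.25/13 = 0.480769
s = 1 + (scale-1)·z/height = 1 + (2.01-1)·6.25/13 = 1.485577
θ = twist·z/height = 59°·6.25/13 = 28.3654° = 0.495069 rad
cos θ = 0.879936, sin θ = 0.475093 (intermediates below are computed at full precision and shown rounded to 5 d.p.)
v1: (-2.5,1.5) → rotate → (-2.91248,0.13217) → ×s → (-4.32671,0.19635) → (-4.33,0.20)
v2: (-2,1) → rotate → (-2.23496,-0.07025) → ×s → (-3.32021,-0.10436) → (-3.32,-0.10)
v3: (4.5,-3.5) → rotate → (5.62254,-0.94186) → ×s → (8.35271,-1.39920) → (8.35,-1.40)
v4: (-0.5,3) → rotate → (-1.86525,2.40226) → ×s → (-2.77097,3.56874) → (-2.77,3.57)

Cross-section at z=6.25: (-4.33,0.20) (-3.32,-0.10) (8.35,-1.40) (-2.77,3.57)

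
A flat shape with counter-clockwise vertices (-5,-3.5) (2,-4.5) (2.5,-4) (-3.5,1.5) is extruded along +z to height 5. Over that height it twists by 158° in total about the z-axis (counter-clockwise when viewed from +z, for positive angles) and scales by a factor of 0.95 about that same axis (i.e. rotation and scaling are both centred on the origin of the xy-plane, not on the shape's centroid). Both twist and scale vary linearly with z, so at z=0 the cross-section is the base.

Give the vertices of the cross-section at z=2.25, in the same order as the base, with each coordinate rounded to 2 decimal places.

Cross-section at z=2.25: (1.65,-5.73) (4.79,0.42) (4.49,1.05) (-2.50,-2.76)

t = z/height = 2.25/5 = 0.45
s = 1 + (scale-1)·z/height = 1 + (0.95-1)·2.25/5 = 0.977500
θ = twist·z/height = 158°·2.25/5 = 71.1000° = 1.240929 rad
cos θ = 0.323917, sin θ = 0.946085 (intermediates below are computed at full precision and shown rounded to 5 d.p.)
v1: (-5,-3.5) → rotate → (1.69171,-5.86414) → ×s → (1.65365,-5.73219) → (1.65,-5.73)
v2: (2,-4.5) → rotate → (4.90522,0.43454) → ×s → (4.79485,0.42477) → (4.79,0.42)
v3: (2.5,-4) → rotate → (4.59413,1.06954) → ×s → (4.49077,1.04548) → (4.49,1.05)
v4: (-3.5,1.5) → rotate → (-2.55284,-2.82542) → ×s → (-2.49540,-2.76185) → (-2.50,-2.76)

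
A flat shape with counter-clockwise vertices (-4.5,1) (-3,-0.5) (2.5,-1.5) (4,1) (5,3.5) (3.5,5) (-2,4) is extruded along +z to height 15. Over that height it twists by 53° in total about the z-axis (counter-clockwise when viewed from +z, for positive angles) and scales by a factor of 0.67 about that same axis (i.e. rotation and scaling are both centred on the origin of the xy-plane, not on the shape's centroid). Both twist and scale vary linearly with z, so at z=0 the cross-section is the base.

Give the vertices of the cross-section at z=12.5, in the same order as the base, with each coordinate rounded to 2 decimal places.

t = z/height = 12.5/15 = 0.833333
s = 1 + (scale-1)·z/height = 1 + (0.67-1)·12.5/15 = 0.725000
θ = twist·z/height = 53°·12.5/15 = 44.1667° = 0.770854 rad
cos θ = 0.717316, sin θ = 0.696748 (intermediates below are computed at full precision and shown rounded to 5 d.p.)
v1: (-4.5,1) → rotate → (-3.92467,-2.41805) → ×s → (-2.84539,-1.75309) → (-2.85,-1.75)
v2: (-3,-0.5) → rotate → (-1.80357,-2.44890) → ×s → (-1.30759,-1.77545) → (-1.31,-1.78)
v3: (2.5,-1.5) → rotate → (2.83841,0.66590) → ×s → (2.05785,0.48277) → (2.06,0.48)
v4: (4,1) → rotate → (2.17252,3.50431) → ×s → (1.57507,2.54062) → (1.58,2.54)
v5: (5,3.5) → rotate → (1.14796,5.99435) → ×s → (0.83227,4.34590) → (0.83,4.35)
v6: (3.5,5) → rotate → (-0.97313,6.02520) → ×s → (-0.70552,4.36827) → (-0.71,4.37)
v7: (-2,4) → rotate → (-4.22162,1.47577) → ×s → (-3.06068,1.06993) → (-3.06,1.07)

Cross-section at z=12.5: (-2.85,-1.75) (-1.31,-1.78) (2.06,0.48) (1.58,2.54) (0.83,4.35) (-0.71,4.37) (-3.06,1.07)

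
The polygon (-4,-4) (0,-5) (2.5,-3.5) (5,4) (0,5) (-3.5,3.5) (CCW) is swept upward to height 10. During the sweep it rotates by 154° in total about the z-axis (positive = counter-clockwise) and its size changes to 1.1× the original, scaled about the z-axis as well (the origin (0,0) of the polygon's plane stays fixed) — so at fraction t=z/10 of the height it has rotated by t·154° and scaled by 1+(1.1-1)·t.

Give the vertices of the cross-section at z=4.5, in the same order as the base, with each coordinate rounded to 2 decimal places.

t = z/height = 4.5/10 = 0.45
s = 1 + (scale-1)·z/height = 1 + (1.1-1)·4.5/10 = 1.045000
θ = twist·z/height = 154°·4.5/10 = 69.3000° = 1.209513 rad
cos θ = 0.353475, sin θ = 0.935444 (intermediates below are computed at full precision and shown rounded to 5 d.p.)
v1: (-4,-4) → rotate → (2.32788,-5.15568) → ×s → (2.43263,-5.38768) → (2.43,-5.39)
v2: (0,-5) → rotate → (4.67722,-1.76737) → ×s → (4.88770,-1.84691) → (4.89,-1.85)
v3: (2.5,-3.5) → rotate → (4.15774,1.10145) → ×s → (4.34484,1.15101) → (4.34,1.15)
v4: (5,4) → rotate → (-1.97440,6.09112) → ×s → (-2.06325,6.36522) → (-2.06,6.37)
v5: (0,5) → rotate → (-4.67722,1.76737) → ×s → (-4.88770,1.84691) → (-4.89,1.85)
v6: (-3.5,3.5) → rotate → (-4.51122,-2.03689) → ×s → (-4.71422,-2.12855) → (-4.71,-2.13)

Cross-section at z=4.5: (2.43,-5.39) (4.89,-1.85) (4.34,1.15) (-2.06,6.37) (-4.89,1.85) (-4.71,-2.13)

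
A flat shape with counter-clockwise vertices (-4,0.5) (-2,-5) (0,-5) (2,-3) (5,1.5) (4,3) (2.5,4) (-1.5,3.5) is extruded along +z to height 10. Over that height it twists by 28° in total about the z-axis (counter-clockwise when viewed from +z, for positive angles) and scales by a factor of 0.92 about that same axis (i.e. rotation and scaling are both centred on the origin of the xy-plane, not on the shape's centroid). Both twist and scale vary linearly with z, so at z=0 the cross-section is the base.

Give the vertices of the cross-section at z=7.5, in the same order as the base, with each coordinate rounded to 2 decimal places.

t = z/height = 7.5/10 = 0.75
s = 1 + (scale-1)·z/height = 1 + (0.92-1)·7.5/10 = 0.940000
θ = twist·z/height = 28°·7.5/10 = 21.0000° = 0.366519 rad
cos θ = 0.933580, sin θ = 0.358368 (intermediates below are computed at full precision and shown rounded to 5 d.p.)
v1: (-4,0.5) → rotate → (-3.91351,-0.96668) → ×s → (-3.67870,-0.90868) → (-3.68,-0.91)
v2: (-2,-5) → rotate → (-0.07532,-5.38464) → ×s → (-0.07080,-5.06156) → (-0.07,-5.06)
v3: (0,-5) → rotate → (1.79184,-4.66790) → ×s → (1.68433,-4.38783) → (1.68,-4.39)
v4: (2,-3) → rotate → (2.94226,-2.08401) → ×s → (2.76573,-1.95897) → (2.77,-1.96)
v5: (5,1.5) → rotate → (4.13035,3.19221) → ×s → (3.88253,3.00068) → (3.88,3.00)
v6: (4,3) → rotate → (2.65922,4.23421) → ×s → (2.49966,3.98016) → (2.50,3.98)
v7: (2.5,4) → rotate → (0.90048,4.63024) → ×s → (0.84645,4.35243) → (0.85,4.35)
v8: (-1.5,3.5) → rotate → (-2.65466,2.72998) → ×s → (-2.49538,2.56618) → (-2.50,2.57)

Cross-section at z=7.5: (-3.68,-0.91) (-0.07,-5.06) (1.68,-4.39) (2.77,-1.96) (3.88,3.00) (2.50,3.98) (0.85,4.35) (-2.50,2.57)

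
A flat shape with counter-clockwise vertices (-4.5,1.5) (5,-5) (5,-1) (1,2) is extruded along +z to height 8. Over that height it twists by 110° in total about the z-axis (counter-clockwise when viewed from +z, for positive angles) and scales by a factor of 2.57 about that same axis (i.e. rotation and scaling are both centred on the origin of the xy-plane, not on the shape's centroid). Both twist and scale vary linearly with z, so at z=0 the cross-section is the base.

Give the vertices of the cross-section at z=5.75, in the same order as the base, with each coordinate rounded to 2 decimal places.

Cross-section at z=5.75: (-4.95,-8.80) (12.47,8.43) (4.11,10.05) (-3.78,2.90)

t = z/height = 5.75/8 = 0.71875
s = 1 + (scale-1)·z/height = 1 + (2.57-1)·5.75/8 = 2.128438
θ = twist·z/height = 110°·5.75/8 = 79.0625° = 1.379901 rad
cos θ = 0.189738, sin θ = 0.981835 (intermediates below are computed at full precision and shown rounded to 5 d.p.)
v1: (-4.5,1.5) → rotate → (-2.32657,-4.13365) → ×s → (-4.95197,-8.79821) → (-4.95,-8.80)
v2: (5,-5) → rotate → (5.85786,3.96048) → ×s → (12.46810,8.42964) → (12.47,8.43)
v3: (5,-1) → rotate → (1.93053,4.71944) → ×s → (4.10900,10.04502) → (4.11,10.05)
v4: (1,2) → rotate → (-1.77393,1.36131) → ×s → (-3.77570,2.89747) → (-3.78,2.90)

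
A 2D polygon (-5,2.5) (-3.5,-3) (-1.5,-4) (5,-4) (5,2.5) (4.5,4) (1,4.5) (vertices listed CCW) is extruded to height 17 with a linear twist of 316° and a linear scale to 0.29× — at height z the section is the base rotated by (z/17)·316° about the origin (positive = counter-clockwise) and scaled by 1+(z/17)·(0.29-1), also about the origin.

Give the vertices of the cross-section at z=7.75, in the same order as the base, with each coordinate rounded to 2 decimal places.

Cross-section at z=7.75: (1.75,-3.35) (3.11,0.25) (2.41,1.59) (-1.15,4.18) (-3.73,0.62) (-4.05,-0.40) (-2.33,-2.07)

t = z/height = 7.75/17 = 0.455882
s = 1 + (scale-1)·z/height = 1 + (0.29-1)·7.75/17 = 0.676324
θ = twist·z/height = 316°·7.75/17 = 144.0588° = 2.514301 rad
cos θ = -0.809620, sin θ = 0.586954 (intermediates below are computed at full precision and shown rounded to 5 d.p.)
v1: (-5,2.5) → rotate → (2.58071,-4.95882) → ×s → (1.74540,-3.35377) → (1.75,-3.35)
v2: (-3.5,-3) → rotate → (4.59453,0.37452) → ×s → (3.10739,0.25330) → (3.11,0.25)
v3: (-1.5,-4) → rotate → (3.56225,2.35805) → ×s → (2.40923,1.59480) → (2.41,1.59)
v4: (5,-4) → rotate → (-1.70028,6.17325) → ×s → (-1.14994,4.17512) → (-1.15,4.18)
v5: (5,2.5) → rotate → (-5.51549,0.91072) → ×s → (-3.73025,0.61594) → (-3.73,0.62)
v6: (4.5,4) → rotate → (-5.99111,-0.59719) → ×s → (-4.05193,-0.40389) → (-4.05,-0.40)
v7: (1,4.5) → rotate → (-3.45091,-3.05634) → ×s → (-2.33393,-2.06707) → (-2.33,-2.07)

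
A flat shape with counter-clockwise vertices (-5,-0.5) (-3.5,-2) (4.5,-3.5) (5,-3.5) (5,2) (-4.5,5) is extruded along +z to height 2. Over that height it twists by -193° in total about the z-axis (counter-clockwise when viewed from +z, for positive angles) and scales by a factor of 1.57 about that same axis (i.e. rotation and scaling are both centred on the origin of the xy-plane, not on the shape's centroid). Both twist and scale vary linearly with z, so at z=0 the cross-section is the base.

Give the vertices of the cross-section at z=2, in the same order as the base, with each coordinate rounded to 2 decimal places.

t = z/height = 2/2 = 1
s = 1 + (scale-1)·z/height = 1 + (1.57-1)·2/2 = 1.570000
θ = twist·z/height = -193°·2/2 = -193.0000° = -3.368485 rad
cos θ = -0.974370, sin θ = 0.224951 (intermediates below are computed at full precision and shown rounded to 5 d.p.)
v1: (-5,-0.5) → rotate → (4.98433,-0.63757) → ×s → (7.82539,-1.00099) → (7.83,-1.00)
v2: (-3.5,-2) → rotate → (3.86020,1.16141) → ×s → (6.06051,1.82342) → (6.06,1.82)
v3: (4.5,-3.5) → rotate → (-3.59734,4.42257) → ×s → (-5.64782,6.94344) → (-5.65,6.94)
v4: (5,-3.5) → rotate → (-4.08452,4.53505) → ×s → (-6.41270,7.12003) → (-6.41,7.12)
v5: (5,2) → rotate → (-5.32175,-0.82398) → ×s → (-8.35515,-1.29366) → (-8.36,-1.29)
v6: (-4.5,5) → rotate → (3.25991,-5.88413) → ×s → (5.11806,-9.23808) → (5.12,-9.24)

Cross-section at z=2: (7.83,-1.00) (6.06,1.82) (-5.65,6.94) (-6.41,7.12) (-8.36,-1.29) (5.12,-9.24)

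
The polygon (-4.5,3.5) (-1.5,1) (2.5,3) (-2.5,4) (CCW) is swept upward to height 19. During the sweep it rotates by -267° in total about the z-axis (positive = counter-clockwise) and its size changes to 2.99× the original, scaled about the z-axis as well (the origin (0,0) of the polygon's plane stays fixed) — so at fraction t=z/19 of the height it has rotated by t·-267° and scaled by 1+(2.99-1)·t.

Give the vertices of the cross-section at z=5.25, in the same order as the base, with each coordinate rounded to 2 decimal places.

t = z/height = 5.25/19 = 0.276316
s = 1 + (scale-1)·z/height = 1 + (2.99-1)·5.25/19 = 1.549868
θ = twist·z/height = -267°·5.25/19 = -73.7763° = -1.287640 rad
cos θ = 0.279388, sin θ = -0.960178 (intermediates below are computed at full precision and shown rounded to 5 d.p.)
v1: (-4.5,3.5) → rotate → (2.10338,5.29866) → ×s → (3.25996,8.21223) → (3.26,8.21)
v2: (-1.5,1) → rotate → (0.54110,1.71966) → ×s → (0.83863,2.66524) → (0.84,2.67)
v3: (2.5,3) → rotate → (3.57900,-1.56228) → ×s → (5.54699,-2.42133) → (5.55,-2.42)
v4: (-2.5,4) → rotate → (3.14224,3.51800) → ×s → (4.87006,5.45243) → (4.87,5.45)

Cross-section at z=5.25: (3.26,8.21) (0.84,2.67) (5.55,-2.42) (4.87,5.45)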